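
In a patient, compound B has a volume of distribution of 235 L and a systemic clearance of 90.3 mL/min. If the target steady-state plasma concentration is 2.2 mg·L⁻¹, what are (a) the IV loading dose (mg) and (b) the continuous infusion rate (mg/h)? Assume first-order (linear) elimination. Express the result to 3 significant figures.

(a) 517 mg; (b) 11.9 mg/h

Loading: fill Vd to C_target → 235.0 L × 2.2 mg/L = 517.0 mg
CL = 90.3 mL/min × 60/1000 = 5.418 L/h
Maintenance: replace elimination → rate = CL × Css = 5.418 × 2.2 = 11.92 mg/h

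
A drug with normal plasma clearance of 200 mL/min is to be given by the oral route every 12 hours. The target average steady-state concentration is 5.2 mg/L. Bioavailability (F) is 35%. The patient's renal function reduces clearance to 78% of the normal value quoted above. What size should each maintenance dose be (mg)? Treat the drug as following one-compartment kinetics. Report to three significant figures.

1670 mg

Convert clearance: 200 mL/min × 60 min/h ÷ 1000 mL/L = 12.00 L/h
Patient clearance = 0.78 × 12.00 = 9.360 L/h
D = CL × Css × τ / F = 9.360 × 5.2 × 12 / 0.35 = 1669 mg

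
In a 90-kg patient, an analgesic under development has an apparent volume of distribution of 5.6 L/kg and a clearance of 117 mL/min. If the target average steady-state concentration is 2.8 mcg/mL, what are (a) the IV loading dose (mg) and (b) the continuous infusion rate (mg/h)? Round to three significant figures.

Total Vd = 5.6 × 90 = 504.0 L
Loading: fill Vd to C_target → 504.0 L × 2.8 mg/L = 1411 mg
CL = 117 mL/min = 117 × 0.06 = 7.020 L/h
Maintenance infusion rate = CL × Css = 7.020 × 2.8 = 19.66 mg/h

(a) 1410 mg; (b) 19.7 mg/h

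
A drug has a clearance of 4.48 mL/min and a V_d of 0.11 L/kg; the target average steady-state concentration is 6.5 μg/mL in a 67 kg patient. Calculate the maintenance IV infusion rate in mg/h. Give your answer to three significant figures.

Convert clearance: 4.48 mL/min × 60 min/h ÷ 1000 mL/L = 0.2688 L/h
R₀ = 0.2688 × 6.5 = 1.747 mg/h

1.75 mg/h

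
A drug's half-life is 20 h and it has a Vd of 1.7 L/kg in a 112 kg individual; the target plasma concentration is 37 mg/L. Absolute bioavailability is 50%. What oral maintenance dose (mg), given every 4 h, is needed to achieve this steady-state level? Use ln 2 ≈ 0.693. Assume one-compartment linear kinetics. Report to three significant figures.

Vd = 1.7 L/kg × 112 kg = 190.4 L
CL = 0.693 × Vd / t½ = 0.693 × 190.4 / 20 = 6.597 L/h
D = CL × Css × τ / F = 6.597 × 37 × 4 / 0.5 = 1953 mg

1950 mg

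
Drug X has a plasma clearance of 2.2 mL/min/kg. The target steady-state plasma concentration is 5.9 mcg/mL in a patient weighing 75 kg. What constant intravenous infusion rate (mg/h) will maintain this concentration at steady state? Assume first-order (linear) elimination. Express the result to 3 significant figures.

58.4 mg/h

CL = 2.2 mL/min/kg × 75 kg = 165.0 mL/min = 165.0 × 60/1000 = 9.900 L/h
At steady state, infusion rate equals elimination rate: rate in = CL × Css.
R₀ = 9.900 × 5.9 = 58.41 mg/h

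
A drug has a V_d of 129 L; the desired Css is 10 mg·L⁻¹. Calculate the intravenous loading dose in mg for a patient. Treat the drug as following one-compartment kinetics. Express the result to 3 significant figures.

LD = Vd × C = 129.0 × 10.00 = 1290 mg

1290 mg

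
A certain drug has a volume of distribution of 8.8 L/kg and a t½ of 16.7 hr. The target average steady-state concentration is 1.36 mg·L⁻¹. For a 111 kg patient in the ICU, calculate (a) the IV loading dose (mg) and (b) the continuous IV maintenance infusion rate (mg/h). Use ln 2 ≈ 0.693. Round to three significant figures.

Vd(total) = 111 kg × 8.8 L/kg = 976.8 L
LD = Vd × C = 976.8 × 1.36 = 1328 mg
CL = 0.693 × Vd / t½ = 0.693 × 976.8 / 16.7 = 40.53 L/h
Infusion rate = CL × Css = 40.53 × 1.36 = 55.12 mg/h

(a) 1330 mg; (b) 55.1 mg/h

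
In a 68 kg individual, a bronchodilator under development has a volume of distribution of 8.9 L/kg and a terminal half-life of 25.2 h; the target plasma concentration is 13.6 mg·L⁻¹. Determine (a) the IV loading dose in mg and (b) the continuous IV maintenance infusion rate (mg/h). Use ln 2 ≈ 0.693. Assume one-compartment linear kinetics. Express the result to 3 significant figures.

(a) 8230 mg; (b) 226 mg/h

Vd(total) = 68 kg × 8.9 L/kg = 605.2 L
LD = Vd × C = 605.2 × 13.6 = 8231 mg
CL = 0.693 × Vd / t½ = 0.693 × 605.2 / 25.2 = 16.64 L/h
Infusion rate = CL × Css = 16.64 × 13.6 = 226.3 mg/h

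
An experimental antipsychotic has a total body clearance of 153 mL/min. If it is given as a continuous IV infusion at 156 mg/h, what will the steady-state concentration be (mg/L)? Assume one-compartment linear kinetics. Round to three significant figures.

CL = 153 mL/min × 60/1000 = 9.180 L/h
Css = rate / CL = 156 / 9.180 = 16.99 mg/L

17.0 mg/L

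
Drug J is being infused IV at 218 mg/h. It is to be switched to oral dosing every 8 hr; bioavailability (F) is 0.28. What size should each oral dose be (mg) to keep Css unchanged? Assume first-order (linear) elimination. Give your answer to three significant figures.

To maintain the same Css, the systemic dosing rate must be unchanged: F·D/τ = infusion rate.
D = rate × τ / F = 218 × 8 / 0.28 = 6229 mg

6230 mg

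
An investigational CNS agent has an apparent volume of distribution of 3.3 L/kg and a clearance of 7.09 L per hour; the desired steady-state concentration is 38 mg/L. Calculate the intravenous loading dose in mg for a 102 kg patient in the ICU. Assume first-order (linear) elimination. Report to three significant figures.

Vd(total) = 102 kg × 3.3 L/kg = 336.6 L
LD = Vd × C = 336.6 × 38.00 = 12790 mg

12800 mg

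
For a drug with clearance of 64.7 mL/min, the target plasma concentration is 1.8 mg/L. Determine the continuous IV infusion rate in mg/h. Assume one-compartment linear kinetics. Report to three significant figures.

6.99 mg/h

CL = 64.7 mL/min = 64.7 × 0.06 = 3.882 L/h
At steady state, infusion rate equals elimination rate: rate in = CL × Css.
R₀ = 3.882 × 1.8 = 6.988 mg/h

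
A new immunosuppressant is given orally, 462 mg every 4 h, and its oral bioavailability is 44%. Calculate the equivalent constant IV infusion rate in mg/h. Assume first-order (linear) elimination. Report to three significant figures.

Equivalent systemic input: infusion rate = F·D/τ.
Rate = 0.44 × 462 / 4 = 50.82 mg/h

50.8 mg/h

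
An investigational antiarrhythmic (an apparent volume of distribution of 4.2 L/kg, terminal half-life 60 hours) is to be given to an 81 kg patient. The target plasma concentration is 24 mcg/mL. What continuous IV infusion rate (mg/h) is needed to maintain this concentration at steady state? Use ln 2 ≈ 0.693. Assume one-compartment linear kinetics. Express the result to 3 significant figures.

94.3 mg/h

Vd = 4.2 L/kg × 81 kg = 340.2 L
CL = ln 2 · Vd / t½ = 0.693 × 340.2 / 60 = 3.929 L/h
Infusion rate = CL × Css = 3.929 × 24 = 94.30 mg/h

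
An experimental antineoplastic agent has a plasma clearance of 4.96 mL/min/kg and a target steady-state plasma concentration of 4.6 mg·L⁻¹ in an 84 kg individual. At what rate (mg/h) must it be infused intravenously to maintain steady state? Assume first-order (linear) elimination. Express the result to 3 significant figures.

CL = 4.96 mL/min/kg × 84 kg = 416.6 mL/min = 416.6 × 60/1000 = 25.00 L/h
R₀ = 25.00 × 4.6 = 115.0 mg/h

115 mg/h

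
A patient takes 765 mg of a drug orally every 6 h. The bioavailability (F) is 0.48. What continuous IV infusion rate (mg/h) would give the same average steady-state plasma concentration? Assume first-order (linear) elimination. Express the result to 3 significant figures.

61.2 mg/h

Equivalent systemic input: infusion rate = F·D/τ.
Rate = 0.48 × 765 / 6 = 61.20 mg/h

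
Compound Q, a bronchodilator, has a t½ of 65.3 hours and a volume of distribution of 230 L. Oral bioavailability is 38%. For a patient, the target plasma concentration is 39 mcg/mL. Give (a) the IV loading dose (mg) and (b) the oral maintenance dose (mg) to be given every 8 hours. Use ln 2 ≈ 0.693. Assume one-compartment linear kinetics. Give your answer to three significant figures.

LD = Vd × C = 230.0 × 39 = 8970 mg
CL = 0.693 × Vd / t½ = 0.693 × 230.0 / 65.3 = 2.441 L/h
D = CL × Css × τ / F = 2.441 × 39 × 8 / 0.38 = 2004 mg

(a) 8970 mg; (b) 2000 mg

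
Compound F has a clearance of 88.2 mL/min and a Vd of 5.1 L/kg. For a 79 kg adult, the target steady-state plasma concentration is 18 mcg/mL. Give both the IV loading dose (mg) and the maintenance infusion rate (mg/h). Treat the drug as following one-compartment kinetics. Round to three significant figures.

Vd = 5.1 L/kg × 79 kg = 402.9 L
Loading dose = Vd × C = 402.9 × 18 = 7252 mg
Convert clearance: 88.2 mL/min × 60 min/h ÷ 1000 mL/L = 5.292 L/h
Maintenance: replace elimination → rate = CL × Css = 5.292 × 18 = 95.26 mg/h

(a) 7250 mg; (b) 95.3 mg/h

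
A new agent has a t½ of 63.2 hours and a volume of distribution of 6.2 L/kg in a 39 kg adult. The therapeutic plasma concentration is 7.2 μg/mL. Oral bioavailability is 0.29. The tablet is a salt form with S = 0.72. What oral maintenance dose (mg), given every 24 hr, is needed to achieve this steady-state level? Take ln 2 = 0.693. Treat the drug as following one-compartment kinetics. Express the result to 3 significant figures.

2190 mg

Vd = 6.2 L/kg × 39 kg = 241.8 L
CL = ln 2 · Vd / t½ = 0.693 × 241.8 / 63.2 = 2.651 L/h
D = CL × Css × τ / F / S = 2.651 × 7.2 × 24 / 0.29 / 0.72 = 2194 mg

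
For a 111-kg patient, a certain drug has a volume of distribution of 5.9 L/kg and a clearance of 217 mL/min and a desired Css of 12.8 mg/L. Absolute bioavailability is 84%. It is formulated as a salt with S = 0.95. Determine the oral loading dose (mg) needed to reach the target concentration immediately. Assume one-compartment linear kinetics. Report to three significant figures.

Total Vd = 5.9 × 111 = 654.9 L
LD = Vd × C / F / S = 654.9 × 12.80 / 0.84 / 0.95 = 10500 mg

10500 mg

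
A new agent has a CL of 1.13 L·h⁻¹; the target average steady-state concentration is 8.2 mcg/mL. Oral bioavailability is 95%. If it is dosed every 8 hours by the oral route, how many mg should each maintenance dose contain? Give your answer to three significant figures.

78.0 mg

D = CL × Css × τ / F = 1.130 × 8.2 × 8 / 0.95 = 78.03 mg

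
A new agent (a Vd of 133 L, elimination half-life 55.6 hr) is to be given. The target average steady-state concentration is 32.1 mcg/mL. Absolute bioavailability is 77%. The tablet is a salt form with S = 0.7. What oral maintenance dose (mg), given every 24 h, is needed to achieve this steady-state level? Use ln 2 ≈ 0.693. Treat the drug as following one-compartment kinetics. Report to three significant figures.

k = 0.693/55.6 = 0.01246 h⁻¹, so CL = k·Vd = 0.01246 × 133.0 = 1.657 L/h
D = CL × Css × τ / F / S = 1.657 × 32.1 × 24 / 0.77 / 0.7 = 2368 mg

2370 mg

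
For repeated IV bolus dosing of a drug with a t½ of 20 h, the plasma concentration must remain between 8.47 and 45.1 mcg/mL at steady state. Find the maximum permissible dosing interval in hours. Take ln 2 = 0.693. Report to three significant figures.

48.3 h

k = 0.693 / t½ = 0.693 / 20 = 0.03465 h⁻¹
Between IV bolus doses, concentration decays as C = C₀·e^(−kτ), so C_peak/C_trough = e^(kτ).
τ_max = ln(C_peak/C_trough) / k = ln(45.1/8.47) / 0.03465 = 1.672 / 0.03465 = 48.25 h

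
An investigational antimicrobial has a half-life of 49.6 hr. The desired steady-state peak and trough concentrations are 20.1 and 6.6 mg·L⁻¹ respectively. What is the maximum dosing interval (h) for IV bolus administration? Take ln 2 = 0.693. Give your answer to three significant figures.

79.7 h

k = 0.693 / t½ = 0.693 / 49.6 = 0.01397 h⁻¹
Between IV bolus doses, concentration decays as C = C₀·e^(−kτ), so C_peak/C_trough = e^(kτ).
τ_max = ln(C_peak/C_trough) / k = ln(20.1/6.6) / 0.01397 = 1.114 / 0.01397 = 79.74 h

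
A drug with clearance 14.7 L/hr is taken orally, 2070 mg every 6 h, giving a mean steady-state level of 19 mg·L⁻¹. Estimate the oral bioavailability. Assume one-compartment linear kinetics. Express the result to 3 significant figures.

0.810

F·D/τ = CL·Css at steady state → F = CL·Css·τ / D.
F = 14.7 × 19 × 6 / 2070 = 0.810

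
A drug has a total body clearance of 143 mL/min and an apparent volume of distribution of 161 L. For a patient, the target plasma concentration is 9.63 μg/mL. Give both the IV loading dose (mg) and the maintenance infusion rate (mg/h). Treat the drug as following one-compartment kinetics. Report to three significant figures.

(a) 1550 mg; (b) 82.6 mg/h

Loading: fill Vd to C_target → 161.0 L × 9.63 mg/L = 1550 mg
CL = 143 mL/min × 60/1000 = 8.580 L/h
Maintenance infusion rate = CL × Css = 8.580 × 9.63 = 82.63 mg/h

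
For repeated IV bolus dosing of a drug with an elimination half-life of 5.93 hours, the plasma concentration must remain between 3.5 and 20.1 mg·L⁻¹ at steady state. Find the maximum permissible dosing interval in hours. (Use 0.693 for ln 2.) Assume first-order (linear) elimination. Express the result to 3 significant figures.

15.0 h

k = 0.693 / t½ = 0.693 / 5.93 = 0.1169 h⁻¹
Between IV bolus doses, concentration decays as C = C₀·e^(−kτ), so C_peak/C_trough = e^(kτ).
τ_max = ln(C_peak/C_trough) / k = ln(20.1/3.5) / 0.1169 = 1.748 / 0.1169 = 14.95 h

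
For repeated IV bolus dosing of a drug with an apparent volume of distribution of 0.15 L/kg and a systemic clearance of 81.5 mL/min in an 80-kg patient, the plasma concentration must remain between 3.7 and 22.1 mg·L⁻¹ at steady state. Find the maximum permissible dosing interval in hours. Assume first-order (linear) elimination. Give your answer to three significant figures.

Vd = 0.15 L/kg × 80 kg = 12.00 L
CL = 81.5 mL/min = 81.5 × 0.06 = 4.890 L/h
k = CL / Vd = 4.890 / 12.00 = 0.4075 h⁻¹
Between IV bolus doses, concentration decays as C = C₀·e^(−kτ), so C_peak/C_trough = e^(kτ).
τ_max = ln(C_peak/C_trough) / k = ln(22.1/3.7) / 0.4075 = 1.787 / 0.4075 = 4.385 h

4.39 h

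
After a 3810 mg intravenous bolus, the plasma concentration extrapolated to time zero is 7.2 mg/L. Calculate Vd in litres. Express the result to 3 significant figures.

Immediately after an IV bolus, C₀ = Dose / Vd, so Vd = Dose / C₀.
Vd = 3810 / 7.2 = 529.2 L

529 L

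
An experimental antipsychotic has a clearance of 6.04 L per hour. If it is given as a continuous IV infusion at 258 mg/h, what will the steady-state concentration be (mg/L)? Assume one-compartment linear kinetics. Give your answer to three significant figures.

Css = rate / CL = 258 / 6.040 = 42.72 mg/L

42.7 mg/L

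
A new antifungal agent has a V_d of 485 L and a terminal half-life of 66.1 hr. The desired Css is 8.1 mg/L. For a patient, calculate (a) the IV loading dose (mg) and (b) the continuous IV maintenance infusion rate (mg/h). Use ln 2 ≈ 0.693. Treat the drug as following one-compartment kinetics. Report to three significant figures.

LD = Vd × C = 485.0 × 8.1 = 3929 mg
CL = 0.693 × Vd / t½ = 0.693 × 485.0 / 66.1 = 5.085 L/h
Infusion rate = CL × Css = 5.085 × 8.1 = 41.19 mg/h

(a) 3930 mg; (b) 41.2 mg/h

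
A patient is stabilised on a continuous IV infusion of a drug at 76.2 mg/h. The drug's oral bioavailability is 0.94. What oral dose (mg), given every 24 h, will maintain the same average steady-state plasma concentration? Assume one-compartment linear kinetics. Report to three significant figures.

To maintain the same Css, the systemic dosing rate must be unchanged: F·D/τ = infusion rate.
D = rate × τ / F = 76.2 × 24 / 0.94 = 1946 mg

1950 mg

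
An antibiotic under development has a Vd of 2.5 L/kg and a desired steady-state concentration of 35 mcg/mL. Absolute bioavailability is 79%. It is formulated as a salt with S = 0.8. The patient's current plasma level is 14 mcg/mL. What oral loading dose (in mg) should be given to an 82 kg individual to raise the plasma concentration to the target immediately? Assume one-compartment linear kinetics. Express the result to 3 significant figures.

Total Vd = 2.5 × 82 = 205.0 L
The loading dose fills Vd to the target concentration.
Concentration deficit ΔC = 35 − 14 = 21.00 mg/L
LD = Vd × ΔC / F / S = 205.0 × 21.00 / 0.79 / 0.8 = 6812 mg

6810 mg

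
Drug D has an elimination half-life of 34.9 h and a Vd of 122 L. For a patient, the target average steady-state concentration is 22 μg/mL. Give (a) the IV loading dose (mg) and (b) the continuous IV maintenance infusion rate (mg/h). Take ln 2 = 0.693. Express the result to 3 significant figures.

(a) 2680 mg; (b) 53.3 mg/h

LD = Vd × C = 122.0 × 22 = 2684 mg
CL = 0.693 × Vd / t½ = 0.693 × 122.0 / 34.9 = 2.423 L/h
Infusion rate = CL × Css = 2.423 × 22 = 53.31 mg/h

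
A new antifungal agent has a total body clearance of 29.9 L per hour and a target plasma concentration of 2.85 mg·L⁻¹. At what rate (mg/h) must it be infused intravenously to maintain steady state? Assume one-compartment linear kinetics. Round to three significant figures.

Infusion rate = CL · Css = 29.90 L/h × 2.85 mg/L = 85.22 mg/h

85.2 mg/h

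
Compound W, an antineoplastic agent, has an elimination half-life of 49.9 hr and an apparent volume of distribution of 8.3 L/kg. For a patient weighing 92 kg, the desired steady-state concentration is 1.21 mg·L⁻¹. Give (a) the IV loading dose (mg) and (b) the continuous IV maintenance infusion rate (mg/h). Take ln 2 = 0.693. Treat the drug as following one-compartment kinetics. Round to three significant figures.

Vd = 8.3 L/kg × 92 kg = 763.6 L
LD = Vd × C = 763.6 × 1.21 = 924.0 mg
CL = 0.693 × Vd / t½ = 0.693 × 763.6 / 49.9 = 10.60 L/h
Infusion rate = CL × Css = 10.60 × 1.21 = 12.83 mg/h

(a) 924 mg; (b) 12.8 mg/h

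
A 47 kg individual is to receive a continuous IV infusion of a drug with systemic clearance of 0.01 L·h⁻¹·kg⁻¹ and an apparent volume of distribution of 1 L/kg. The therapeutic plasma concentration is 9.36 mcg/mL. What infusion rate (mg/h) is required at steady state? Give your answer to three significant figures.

4.40 mg/h

CL = 0.01 L·h⁻¹·kg⁻¹ × 47 kg = 0.4700 L/h
R₀ = 0.4700 × 9.36 = 4.399 mg/h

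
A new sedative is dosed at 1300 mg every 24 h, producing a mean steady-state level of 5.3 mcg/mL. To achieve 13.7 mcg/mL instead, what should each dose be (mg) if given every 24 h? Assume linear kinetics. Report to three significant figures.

For first-order elimination, Css ∝ F·D/(CL·τ); F and CL are unchanged, so Css ∝ D/τ.
D₂ = D₁ × (Css,target / Css,current) = 1300 × 13.7/5.3 = 3360 mg

3360 mg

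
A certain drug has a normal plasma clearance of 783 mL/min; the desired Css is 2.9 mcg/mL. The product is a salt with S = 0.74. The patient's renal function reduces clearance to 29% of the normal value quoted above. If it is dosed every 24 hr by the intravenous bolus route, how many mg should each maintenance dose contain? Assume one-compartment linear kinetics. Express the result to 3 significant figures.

1280 mg

CL = 783 mL/min × 60/1000 = 46.98 L/h
Patient clearance = 0.29 × 46.98 = 13.62 L/h
D = CL × Css × τ / S = 13.62 × 2.9 × 24 / 0.74 = 1281 mg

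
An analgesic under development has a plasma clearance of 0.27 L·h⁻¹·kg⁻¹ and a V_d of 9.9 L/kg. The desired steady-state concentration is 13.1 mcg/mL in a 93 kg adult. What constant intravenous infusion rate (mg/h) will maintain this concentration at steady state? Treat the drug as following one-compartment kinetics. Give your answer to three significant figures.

329 mg/h

CL = 0.27 L·h⁻¹·kg⁻¹ × 93 kg = 25.11 L/h
R₀ = 25.11 × 13.1 = 328.9 mg/h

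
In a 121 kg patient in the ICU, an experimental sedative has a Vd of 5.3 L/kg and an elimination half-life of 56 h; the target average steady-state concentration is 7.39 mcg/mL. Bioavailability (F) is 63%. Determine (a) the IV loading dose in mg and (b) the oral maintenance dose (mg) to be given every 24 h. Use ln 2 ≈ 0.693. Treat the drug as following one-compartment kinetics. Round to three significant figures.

Total Vd = 5.3 × 121 = 641.3 L
LD = Vd × C = 641.3 × 7.39 = 4739 mg
CL = 0.693 × Vd / t½ = 0.693 × 641.3 / 56 = 7.936 L/h
D = CL × Css × τ / F = 7.936 × 7.39 × 24 / 0.63 = 2234 mg

(a) 4740 mg; (b) 2230 mg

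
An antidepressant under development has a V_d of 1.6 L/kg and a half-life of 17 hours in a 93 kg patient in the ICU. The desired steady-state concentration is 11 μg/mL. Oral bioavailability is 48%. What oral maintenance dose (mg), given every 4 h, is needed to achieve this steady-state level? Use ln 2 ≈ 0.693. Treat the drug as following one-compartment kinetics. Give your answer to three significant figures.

Vd = 1.6 L/kg × 93 kg = 148.8 L
CL = ln 2 · Vd / t½ = 0.693 × 148.8 / 17 = 6.066 L/h
D = CL × Css × τ / F = 6.066 × 11 × 4 / 0.48 = 556.1 mg

556 mg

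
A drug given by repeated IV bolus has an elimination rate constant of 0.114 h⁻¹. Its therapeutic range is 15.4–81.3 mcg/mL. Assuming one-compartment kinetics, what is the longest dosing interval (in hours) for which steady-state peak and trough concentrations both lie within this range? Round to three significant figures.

Between IV bolus doses, concentration decays as C = C₀·e^(−kτ), so C_peak/C_trough = e^(kτ).
τ_max = ln(C_peak/C_trough) / k = ln(81.3/15.4) / 0.1140 = 1.664 / 0.1140 = 14.60 h

14.6 h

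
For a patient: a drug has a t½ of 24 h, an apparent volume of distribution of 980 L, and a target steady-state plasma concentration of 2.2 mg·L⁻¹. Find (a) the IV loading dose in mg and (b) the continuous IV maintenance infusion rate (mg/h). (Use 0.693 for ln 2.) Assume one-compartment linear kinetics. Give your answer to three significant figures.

(a) 2160 mg; (b) 62.3 mg/h

LD = Vd × C = 980.0 × 2.2 = 2156 mg
CL = 0.693 × Vd / t½ = 0.693 × 980.0 / 24 = 28.30 L/h
Infusion rate = CL × Css = 28.30 × 2.2 = 62.26 mg/h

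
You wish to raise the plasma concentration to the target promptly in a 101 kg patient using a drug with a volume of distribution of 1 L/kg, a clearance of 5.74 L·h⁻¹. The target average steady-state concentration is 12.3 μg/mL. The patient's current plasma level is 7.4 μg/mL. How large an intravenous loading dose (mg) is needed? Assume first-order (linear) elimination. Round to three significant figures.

Vd(total) = 101 kg × 1 L/kg = 101.0 L
The loading dose fills Vd to the target concentration; clearance is irrelevant here.
Concentration deficit ΔC = 12.3 − 7.4 = 4.900 mg/L
LD = Vd × ΔC = 101.0 × 4.900 = 494.9 mg

495 mg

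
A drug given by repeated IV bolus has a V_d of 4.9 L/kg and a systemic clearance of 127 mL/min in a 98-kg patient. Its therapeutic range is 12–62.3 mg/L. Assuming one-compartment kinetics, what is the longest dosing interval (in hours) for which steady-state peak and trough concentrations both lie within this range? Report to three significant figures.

104 h

Total Vd = 4.9 × 98 = 480.2 L
CL = 127 mL/min × 60/1000 = 7.620 L/h
k = CL / Vd = 7.620 / 480.2 = 0.01587 h⁻¹
Between IV bolus doses, concentration decays as C = C₀·e^(−kτ), so C_peak/C_trough = e^(kτ).
τ_max = ln(C_peak/C_trough) / k = ln(62.3/12) / 0.01587 = 1.647 / 0.01587 = 103.8 h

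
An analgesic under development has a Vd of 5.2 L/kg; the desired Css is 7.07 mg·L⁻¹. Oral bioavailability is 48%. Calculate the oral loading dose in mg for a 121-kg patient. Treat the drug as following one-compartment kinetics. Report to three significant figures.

Vd(total) = 121 kg × 5.2 L/kg = 629.2 L
The loading dose fills Vd to the target concentration.
LD = Vd × C / F = 629.2 × 7.070 / 0.48 = 9268 mg

9270 mg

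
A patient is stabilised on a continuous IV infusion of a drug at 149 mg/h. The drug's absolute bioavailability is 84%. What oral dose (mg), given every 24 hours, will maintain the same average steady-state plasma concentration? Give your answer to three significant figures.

To maintain the same Css, the systemic dosing rate must be unchanged: F·D/τ = infusion rate.
D = rate × τ / F = 149 × 24 / 0.84 = 4257 mg

4260 mg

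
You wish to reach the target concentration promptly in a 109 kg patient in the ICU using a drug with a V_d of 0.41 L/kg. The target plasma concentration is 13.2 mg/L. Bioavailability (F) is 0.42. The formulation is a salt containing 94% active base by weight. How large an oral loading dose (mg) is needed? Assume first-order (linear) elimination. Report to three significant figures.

Vd(total) = 109 kg × 0.41 L/kg = 44.69 L
LD = Vd × C / F / S = 44.69 × 13.20 / 0.42 / 0.94 = 1494 mg

1490 mg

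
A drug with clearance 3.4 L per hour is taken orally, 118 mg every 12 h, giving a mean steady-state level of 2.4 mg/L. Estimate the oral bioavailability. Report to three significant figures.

F·D/τ = CL·Css at steady state → F = CL·Css·τ / D.
F = 3.4 × 2.4 × 12 / 118 = 0.830

0.830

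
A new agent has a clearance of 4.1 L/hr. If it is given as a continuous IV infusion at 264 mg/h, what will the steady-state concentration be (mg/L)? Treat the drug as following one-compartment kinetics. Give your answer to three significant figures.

Css = rate / CL = 264 / 4.100 = 64.39 mg/L

64.4 mg/L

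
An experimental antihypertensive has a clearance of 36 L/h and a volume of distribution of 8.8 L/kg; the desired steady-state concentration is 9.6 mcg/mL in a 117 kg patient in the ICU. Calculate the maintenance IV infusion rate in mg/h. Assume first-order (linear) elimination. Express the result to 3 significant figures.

Vd does not affect the maintenance rate; only clearance governs steady-state input.
Infusion rate = CL · Css = 36.00 L/h × 9.6 mg/L = 345.6 mg/h

346 mg/h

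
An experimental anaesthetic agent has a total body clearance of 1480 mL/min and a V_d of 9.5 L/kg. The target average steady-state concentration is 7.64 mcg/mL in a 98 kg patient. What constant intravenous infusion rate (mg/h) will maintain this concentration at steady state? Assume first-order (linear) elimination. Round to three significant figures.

678 mg/h

CL = 1480 mL/min = 1480 × 0.06 = 88.80 L/h
Rate = CL × Css = 88.80 × 7.64 = 678.4 mg/h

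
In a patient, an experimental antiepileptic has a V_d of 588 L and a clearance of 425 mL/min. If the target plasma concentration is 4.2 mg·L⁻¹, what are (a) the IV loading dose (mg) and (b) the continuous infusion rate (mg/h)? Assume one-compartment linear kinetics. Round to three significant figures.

(a) 2470 mg; (b) 107 mg/h

Loading: fill Vd to C_target → 588.0 L × 4.2 mg/L = 2470 mg
CL = 425 mL/min = 425 × 0.06 = 25.50 L/h
Infusion rate = 25.50 L/h × 4.2 mg/L = 107.1 mg/h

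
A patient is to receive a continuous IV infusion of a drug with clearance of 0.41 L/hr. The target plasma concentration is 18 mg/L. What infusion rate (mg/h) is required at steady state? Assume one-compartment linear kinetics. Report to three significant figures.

7.38 mg/h

At steady state, infusion rate equals elimination rate: rate in = CL × Css.
R₀ = 0.4100 × 18 = 7.380 mg/h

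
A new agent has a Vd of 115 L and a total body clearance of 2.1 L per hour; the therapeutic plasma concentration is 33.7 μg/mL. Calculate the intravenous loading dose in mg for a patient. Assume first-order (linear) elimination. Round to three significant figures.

Loading dose depends on Vd (not clearance): it fills the distribution volume.
LD = Vd × C = 115.0 × 33.70 = 3876 mg

3880 mg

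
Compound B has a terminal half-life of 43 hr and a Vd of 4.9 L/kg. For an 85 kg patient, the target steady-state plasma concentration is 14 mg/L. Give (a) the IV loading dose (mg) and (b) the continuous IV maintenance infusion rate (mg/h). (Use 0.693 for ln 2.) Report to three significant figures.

Total Vd = 4.9 × 85 = 416.5 L
LD = Vd × C = 416.5 × 14 = 5831 mg
CL = 0.693 × Vd / t½ = 0.693 × 416.5 / 43 = 6.712 L/h
Infusion rate = CL × Css = 6.712 × 14 = 93.97 mg/h

(a) 5830 mg; (b) 94.0 mg/h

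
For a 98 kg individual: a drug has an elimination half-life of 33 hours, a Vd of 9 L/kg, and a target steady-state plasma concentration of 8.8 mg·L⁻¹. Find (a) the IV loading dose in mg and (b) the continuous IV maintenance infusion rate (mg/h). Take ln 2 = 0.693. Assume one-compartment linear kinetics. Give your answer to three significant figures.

Vd = 9 L/kg × 98 kg = 882.0 L
LD = Vd × C = 882.0 × 8.8 = 7762 mg
CL = 0.693 × Vd / t½ = 0.693 × 882.0 / 33 = 18.52 L/h
Infusion rate = CL × Css = 18.52 × 8.8 = 163.0 mg/h

(a) 7760 mg; (b) 163 mg/h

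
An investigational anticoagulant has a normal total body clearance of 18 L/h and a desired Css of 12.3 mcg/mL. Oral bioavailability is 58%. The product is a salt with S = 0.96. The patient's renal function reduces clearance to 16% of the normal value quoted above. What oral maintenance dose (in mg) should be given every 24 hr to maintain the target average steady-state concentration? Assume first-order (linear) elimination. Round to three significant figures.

Patient clearance = 0.16 × 18.00 = 2.880 L/h
At steady state, dose per interval replaces the amount cleared in that interval: F·S·D/τ = CL·Css.
D = CL × Css × τ / F / S = 2.880 × 12.3 × 24 / 0.58 / 0.96 = 1527 mg

1530 mg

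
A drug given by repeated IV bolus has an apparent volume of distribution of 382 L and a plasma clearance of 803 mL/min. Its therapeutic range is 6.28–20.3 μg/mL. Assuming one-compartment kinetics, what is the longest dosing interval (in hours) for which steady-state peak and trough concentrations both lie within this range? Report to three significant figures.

9.30 h

CL = 803 mL/min = 803 × 0.06 = 48.18 L/h
k = CL / Vd = 48.18 / 382.0 = 0.1261 h⁻¹
Between IV bolus doses, concentration decays as C = C₀·e^(−kτ), so C_peak/C_trough = e^(kτ).
τ_max = ln(C_peak/C_trough) / k = ln(20.3/6.28) / 0.1261 = 1.173 / 0.1261 = 9.302 h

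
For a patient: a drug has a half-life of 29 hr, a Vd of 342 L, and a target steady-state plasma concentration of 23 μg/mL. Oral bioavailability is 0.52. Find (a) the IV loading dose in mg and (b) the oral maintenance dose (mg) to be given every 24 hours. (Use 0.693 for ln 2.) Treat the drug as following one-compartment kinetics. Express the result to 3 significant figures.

(a) 7870 mg; (b) 8680 mg

LD = Vd × C = 342.0 × 23 = 7866 mg
CL = 0.693 × Vd / t½ = 0.693 × 342.0 / 29 = 8.173 L/h
D = CL × Css × τ / F = 8.173 × 23 × 24 / 0.52 = 8676 mg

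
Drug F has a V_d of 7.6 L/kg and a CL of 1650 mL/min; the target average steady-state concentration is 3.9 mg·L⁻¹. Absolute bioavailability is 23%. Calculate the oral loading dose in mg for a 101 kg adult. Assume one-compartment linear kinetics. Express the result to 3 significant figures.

Vd = 7.6 L/kg × 101 kg = 767.6 L
Loading dose depends on Vd (not clearance): it fills the distribution volume.
LD = Vd × C / F = 767.6 × 3.900 / 0.23 = 13020 mg

13000 mg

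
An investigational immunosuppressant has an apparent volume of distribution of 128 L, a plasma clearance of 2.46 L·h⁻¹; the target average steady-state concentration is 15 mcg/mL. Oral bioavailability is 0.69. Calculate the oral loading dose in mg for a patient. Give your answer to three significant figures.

2780 mg

LD = Vd × C / F = 128.0 × 15.00 / 0.69 = 2783 mg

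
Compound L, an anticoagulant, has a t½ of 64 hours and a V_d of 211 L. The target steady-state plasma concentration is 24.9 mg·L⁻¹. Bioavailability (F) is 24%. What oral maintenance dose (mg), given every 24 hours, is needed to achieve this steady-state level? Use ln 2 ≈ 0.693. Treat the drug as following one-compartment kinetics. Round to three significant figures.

5690 mg

CL = 0.693 × Vd / t½ = 0.693 × 211.0 / 64 = 2.285 L/h
D = CL × Css × τ / F = 2.285 × 24.9 × 24 / 0.24 = 5690 mg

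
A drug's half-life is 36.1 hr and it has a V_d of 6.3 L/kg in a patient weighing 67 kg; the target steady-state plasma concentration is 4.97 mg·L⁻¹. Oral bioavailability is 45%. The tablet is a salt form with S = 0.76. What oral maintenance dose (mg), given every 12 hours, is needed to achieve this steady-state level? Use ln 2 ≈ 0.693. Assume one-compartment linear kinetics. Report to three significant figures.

1410 mg

Total Vd = 6.3 × 67 = 422.1 L
CL = ln 2 · Vd / t½ = 0.693 × 422.1 / 36.1 = 8.103 L/h
D = CL × Css × τ / F / S = 8.103 × 4.97 × 12 / 0.45 / 0.76 = 1413 mg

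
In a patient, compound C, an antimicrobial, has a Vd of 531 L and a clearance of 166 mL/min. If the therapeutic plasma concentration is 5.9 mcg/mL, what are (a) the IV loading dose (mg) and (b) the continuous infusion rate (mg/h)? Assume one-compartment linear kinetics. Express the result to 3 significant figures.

LD = Vd · C_target = 531.0 × 5.9 = 3133 mg
CL = 166 mL/min = 166 × 0.06 = 9.960 L/h
Maintenance: replace elimination → rate = CL × Css = 9.960 × 5.9 = 58.76 mg/h

(a) 3130 mg; (b) 58.8 mg/h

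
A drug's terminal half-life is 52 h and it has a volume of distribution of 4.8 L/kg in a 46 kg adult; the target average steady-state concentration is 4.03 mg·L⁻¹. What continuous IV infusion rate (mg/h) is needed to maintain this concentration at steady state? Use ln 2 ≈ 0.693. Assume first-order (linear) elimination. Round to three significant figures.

Vd = 4.8 L/kg × 46 kg = 220.8 L
CL = ln 2 · Vd / t½ = 0.693 × 220.8 / 52 = 2.943 L/h
Infusion rate = CL × Css = 2.943 × 4.03 = 11.86 mg/h

11.9 mg/h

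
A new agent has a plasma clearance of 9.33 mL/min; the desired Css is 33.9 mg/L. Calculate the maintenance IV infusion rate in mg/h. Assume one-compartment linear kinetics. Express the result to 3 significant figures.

Convert clearance: 9.33 mL/min × 60 min/h ÷ 1000 mL/L = 0.5598 L/h
At steady state, infusion rate equals elimination rate: rate in = CL × Css.
R₀ = 0.5598 × 33.9 = 18.98 mg/h

19.0 mg/h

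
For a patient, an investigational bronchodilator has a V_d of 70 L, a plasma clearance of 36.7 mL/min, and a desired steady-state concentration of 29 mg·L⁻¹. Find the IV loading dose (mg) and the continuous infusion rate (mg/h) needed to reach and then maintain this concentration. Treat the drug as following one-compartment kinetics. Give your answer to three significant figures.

LD = Vd · C_target = 70.00 × 29 = 2030 mg
CL = 36.7 mL/min = 36.7 × 0.06 = 2.202 L/h
Maintenance infusion rate = CL × Css = 2.202 × 29 = 63.86 mg/h

(a) 2030 mg; (b) 63.9 mg/h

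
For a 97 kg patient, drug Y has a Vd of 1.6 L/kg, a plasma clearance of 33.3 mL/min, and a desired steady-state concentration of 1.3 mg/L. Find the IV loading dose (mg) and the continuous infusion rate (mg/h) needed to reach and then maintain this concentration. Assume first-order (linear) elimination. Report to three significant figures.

(a) 202 mg; (b) 2.60 mg/h

Vd(total) = 97 kg × 1.6 L/kg = 155.2 L
Loading: fill Vd to C_target → 155.2 L × 1.3 mg/L = 201.8 mg
CL = 33.3 mL/min × 60/1000 = 1.998 L/h
Maintenance infusion rate = CL × Css = 1.998 × 1.3 = 2.597 mg/h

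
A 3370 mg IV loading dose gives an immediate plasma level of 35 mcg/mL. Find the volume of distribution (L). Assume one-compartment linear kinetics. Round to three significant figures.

96.3 L

Immediately after an IV bolus, C₀ = Dose / Vd, so Vd = Dose / C₀.
Vd = 3370 / 35 = 96.29 L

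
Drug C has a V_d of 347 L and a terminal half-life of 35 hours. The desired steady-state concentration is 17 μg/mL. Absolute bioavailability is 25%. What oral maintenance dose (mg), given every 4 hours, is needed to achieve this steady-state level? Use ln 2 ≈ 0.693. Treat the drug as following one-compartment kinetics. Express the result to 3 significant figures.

1870 mg

CL = 0.693 × Vd / t½ = 0.693 × 347.0 / 35 = 6.871 L/h
D = CL × Css × τ / F = 6.871 × 17 × 4 / 0.25 = 1869 mg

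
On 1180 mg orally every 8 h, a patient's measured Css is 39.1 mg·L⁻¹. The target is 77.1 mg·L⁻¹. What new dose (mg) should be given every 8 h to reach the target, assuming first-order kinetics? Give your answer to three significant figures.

2330 mg

For first-order elimination, Css ∝ F·D/(CL·τ); F and CL are unchanged, so Css ∝ D/τ.
D₂ = D₁ × (Css,target / Css,current) = 1180 × 77.1/39.1 = 2327 mg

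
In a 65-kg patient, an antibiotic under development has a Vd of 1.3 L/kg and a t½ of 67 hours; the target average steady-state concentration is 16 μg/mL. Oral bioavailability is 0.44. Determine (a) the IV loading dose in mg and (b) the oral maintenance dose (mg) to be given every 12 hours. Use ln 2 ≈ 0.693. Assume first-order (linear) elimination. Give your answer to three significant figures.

Total Vd = 1.3 × 65 = 84.50 L
LD = Vd × C = 84.50 × 16 = 1352 mg
CL = 0.693 × Vd / t½ = 0.693 × 84.50 / 67 = 0.8740 L/h
D = CL × Css × τ / F = 0.8740 × 16 × 12 / 0.44 = 381.4 mg

(a) 1350 mg; (b) 381 mg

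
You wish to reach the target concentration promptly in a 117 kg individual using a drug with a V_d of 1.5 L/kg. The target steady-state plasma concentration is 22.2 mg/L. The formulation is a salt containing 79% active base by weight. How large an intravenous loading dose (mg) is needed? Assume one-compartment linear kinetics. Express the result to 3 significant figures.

4930 mg

Vd(total) = 117 kg × 1.5 L/kg = 175.5 L
The loading dose fills Vd to the target concentration.
LD = Vd × C / S = 175.5 × 22.20 / 0.79 = 4932 mg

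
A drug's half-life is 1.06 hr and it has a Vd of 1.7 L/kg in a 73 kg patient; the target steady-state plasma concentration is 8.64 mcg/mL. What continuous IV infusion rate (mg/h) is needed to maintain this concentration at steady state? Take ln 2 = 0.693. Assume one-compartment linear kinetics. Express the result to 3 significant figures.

Vd = 1.7 L/kg × 73 kg = 124.1 L
k = 0.693/1.06 = 0.6538 h⁻¹, so CL = k·Vd = 0.6538 × 124.1 = 81.14 L/h
Infusion rate = CL × Css = 81.14 × 8.64 = 701.0 mg/h

701 mg/h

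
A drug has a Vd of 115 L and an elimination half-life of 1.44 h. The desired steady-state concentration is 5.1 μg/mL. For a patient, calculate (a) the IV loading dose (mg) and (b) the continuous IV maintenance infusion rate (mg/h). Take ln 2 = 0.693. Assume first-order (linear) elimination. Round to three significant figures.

(a) 587 mg; (b) 282 mg/h

LD = Vd × C = 115.0 × 5.1 = 586.5 mg
CL = 0.693 × Vd / t½ = 0.693 × 115.0 / 1.44 = 55.34 L/h
Infusion rate = CL × Css = 55.34 × 5.1 = 282.2 mg/h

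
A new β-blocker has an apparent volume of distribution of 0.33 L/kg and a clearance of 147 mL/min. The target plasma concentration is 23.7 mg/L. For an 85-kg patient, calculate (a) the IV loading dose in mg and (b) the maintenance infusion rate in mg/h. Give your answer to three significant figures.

Vd = 0.33 L/kg × 85 kg = 28.05 L
Loading dose = Vd × C = 28.05 × 23.7 = 664.8 mg
Convert clearance: 147 mL/min × 60 min/h ÷ 1000 mL/L = 8.820 L/h
Infusion rate = 8.820 L/h × 23.7 mg/L = 209.0 mg/h

(a) 665 mg; (b) 209 mg/h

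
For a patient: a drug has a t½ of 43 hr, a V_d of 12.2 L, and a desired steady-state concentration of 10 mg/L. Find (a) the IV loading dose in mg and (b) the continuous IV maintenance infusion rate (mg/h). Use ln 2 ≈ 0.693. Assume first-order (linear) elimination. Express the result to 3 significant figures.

(a) 122 mg; (b) 1.97 mg/h

LD = Vd × C = 12.20 × 10 = 122.0 mg
CL = 0.693 × Vd / t½ = 0.693 × 12.20 / 43 = 0.1966 L/h
Infusion rate = CL × Css = 0.1966 × 10 = 1.966 mg/h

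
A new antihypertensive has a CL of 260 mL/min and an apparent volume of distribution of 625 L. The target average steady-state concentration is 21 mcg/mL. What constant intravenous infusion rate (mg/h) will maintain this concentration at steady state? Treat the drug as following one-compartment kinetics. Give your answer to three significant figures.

328 mg/h

CL = 260 mL/min = 260 × 0.06 = 15.60 L/h
Infusion rate = CL · Css = 15.60 L/h × 21 mg/L = 327.6 mg/h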